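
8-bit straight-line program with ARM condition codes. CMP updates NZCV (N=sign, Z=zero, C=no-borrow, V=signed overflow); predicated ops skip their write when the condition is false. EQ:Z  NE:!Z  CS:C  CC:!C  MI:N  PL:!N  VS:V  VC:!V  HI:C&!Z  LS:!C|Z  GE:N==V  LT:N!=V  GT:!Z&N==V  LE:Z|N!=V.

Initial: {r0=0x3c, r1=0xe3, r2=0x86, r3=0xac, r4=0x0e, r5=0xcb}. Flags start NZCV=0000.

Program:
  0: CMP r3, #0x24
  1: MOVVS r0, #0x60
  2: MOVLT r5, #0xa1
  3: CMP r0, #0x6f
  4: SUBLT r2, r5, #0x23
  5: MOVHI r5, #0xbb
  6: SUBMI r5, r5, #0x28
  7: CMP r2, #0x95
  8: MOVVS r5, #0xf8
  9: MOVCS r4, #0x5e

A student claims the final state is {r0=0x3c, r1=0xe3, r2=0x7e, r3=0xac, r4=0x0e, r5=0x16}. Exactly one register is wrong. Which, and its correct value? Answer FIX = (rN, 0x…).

[0] flags=1010 → (cmp)
[1] flags=1010 VS?F → skip
[2] flags=1010 LT?T → r5=0xa1
[3] flags=1000 → (cmp)
[4] flags=1000 LT?T → r2=0x7e
[5] flags=1000 HI?F → skip
[6] flags=1000 MI?T → r5=0x79
[7] flags=1001 → (cmp)
[8] flags=1001 VS?T → r5=0xf8
[9] flags=1001 CS?F → skip

FIX = (r5, 0xf8)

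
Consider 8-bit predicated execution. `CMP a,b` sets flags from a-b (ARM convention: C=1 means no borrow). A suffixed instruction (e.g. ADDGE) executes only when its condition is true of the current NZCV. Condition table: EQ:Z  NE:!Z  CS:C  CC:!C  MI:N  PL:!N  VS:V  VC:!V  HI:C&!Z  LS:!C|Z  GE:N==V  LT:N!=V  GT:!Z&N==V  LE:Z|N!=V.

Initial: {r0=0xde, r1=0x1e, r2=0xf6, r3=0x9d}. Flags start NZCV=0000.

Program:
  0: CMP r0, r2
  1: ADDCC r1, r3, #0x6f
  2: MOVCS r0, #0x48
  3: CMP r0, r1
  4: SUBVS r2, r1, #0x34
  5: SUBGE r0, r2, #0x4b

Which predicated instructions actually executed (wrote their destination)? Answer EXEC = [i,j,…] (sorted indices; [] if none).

EXEC = [1]

[0] flags=1000 → (cmp)
[1] flags=1000 CC?T → r1=0x0c
[2] flags=1000 CS?F → skip
[3] flags=1010 → (cmp)
[4] flags=1010 VS?F → skip
[5] flags=1010 GE?F → skip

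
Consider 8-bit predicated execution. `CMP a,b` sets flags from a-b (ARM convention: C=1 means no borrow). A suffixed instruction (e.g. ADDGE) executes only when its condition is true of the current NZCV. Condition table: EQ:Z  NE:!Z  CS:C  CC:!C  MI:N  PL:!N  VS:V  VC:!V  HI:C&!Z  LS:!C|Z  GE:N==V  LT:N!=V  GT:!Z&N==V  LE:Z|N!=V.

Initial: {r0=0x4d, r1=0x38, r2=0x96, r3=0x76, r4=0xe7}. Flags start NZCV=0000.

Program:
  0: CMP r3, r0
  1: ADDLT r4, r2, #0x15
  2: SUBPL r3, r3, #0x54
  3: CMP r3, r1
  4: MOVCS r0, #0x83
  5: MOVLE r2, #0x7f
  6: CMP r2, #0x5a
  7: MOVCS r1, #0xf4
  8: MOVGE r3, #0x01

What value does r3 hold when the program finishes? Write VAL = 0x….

VAL = 0x01

0: ✓ CMP  NZCV=0010
1: · ADDLT
2: ✓ SUBPL  r3←0x22
3: ✓ CMP  NZCV=1000
4: · MOVCS
5: ✓ MOVLE  r2←0x7f
6: ✓ CMP  NZCV=0010
7: ✓ MOVCS  r1←0xf4
8: ✓ MOVGE  r3←0x01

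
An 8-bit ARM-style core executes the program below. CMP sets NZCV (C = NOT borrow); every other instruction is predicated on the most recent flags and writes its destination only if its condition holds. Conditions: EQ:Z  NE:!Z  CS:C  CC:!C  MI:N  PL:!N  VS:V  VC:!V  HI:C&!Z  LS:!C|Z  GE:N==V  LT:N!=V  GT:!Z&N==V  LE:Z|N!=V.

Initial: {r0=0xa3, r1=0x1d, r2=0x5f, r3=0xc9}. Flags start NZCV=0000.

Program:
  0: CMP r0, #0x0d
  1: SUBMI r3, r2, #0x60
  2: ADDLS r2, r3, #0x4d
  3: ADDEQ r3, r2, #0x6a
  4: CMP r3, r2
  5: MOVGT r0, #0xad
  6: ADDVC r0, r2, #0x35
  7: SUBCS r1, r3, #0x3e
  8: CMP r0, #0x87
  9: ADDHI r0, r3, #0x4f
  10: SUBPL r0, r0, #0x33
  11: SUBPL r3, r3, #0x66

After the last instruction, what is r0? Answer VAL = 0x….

VAL = 0x1b

0: ✓ CMP  NZCV=1010
1: ✓ SUBMI  r3←0xff
2: · ADDLS
3: · ADDEQ
4: ✓ CMP  NZCV=1010
5: · MOVGT
6: ✓ ADDVC  r0←0x94
7: ✓ SUBCS  r1←0xc1
8: ✓ CMP  NZCV=0010
9: ✓ ADDHI  r0←0x4e
10: ✓ SUBPL  r0←0x1b
11: ✓ SUBPL  r3←0x99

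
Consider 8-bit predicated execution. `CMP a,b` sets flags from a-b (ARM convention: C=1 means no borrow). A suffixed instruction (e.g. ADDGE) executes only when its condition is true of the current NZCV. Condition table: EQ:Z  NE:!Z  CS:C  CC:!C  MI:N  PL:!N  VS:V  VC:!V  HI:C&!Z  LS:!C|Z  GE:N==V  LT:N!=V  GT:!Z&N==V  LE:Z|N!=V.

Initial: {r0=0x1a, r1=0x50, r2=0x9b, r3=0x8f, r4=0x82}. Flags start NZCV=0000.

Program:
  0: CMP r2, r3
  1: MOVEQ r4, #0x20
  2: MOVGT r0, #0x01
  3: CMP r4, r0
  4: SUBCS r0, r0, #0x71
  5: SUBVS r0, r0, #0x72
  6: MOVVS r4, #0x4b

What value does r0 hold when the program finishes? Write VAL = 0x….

VAL = 0x90

0: ✓ CMP  NZCV=0010
1: · MOVEQ
2: ✓ MOVGT  r0←0x01
3: ✓ CMP  NZCV=1010
4: ✓ SUBCS  r0←0x90
5: · SUBVS
6: · MOVVS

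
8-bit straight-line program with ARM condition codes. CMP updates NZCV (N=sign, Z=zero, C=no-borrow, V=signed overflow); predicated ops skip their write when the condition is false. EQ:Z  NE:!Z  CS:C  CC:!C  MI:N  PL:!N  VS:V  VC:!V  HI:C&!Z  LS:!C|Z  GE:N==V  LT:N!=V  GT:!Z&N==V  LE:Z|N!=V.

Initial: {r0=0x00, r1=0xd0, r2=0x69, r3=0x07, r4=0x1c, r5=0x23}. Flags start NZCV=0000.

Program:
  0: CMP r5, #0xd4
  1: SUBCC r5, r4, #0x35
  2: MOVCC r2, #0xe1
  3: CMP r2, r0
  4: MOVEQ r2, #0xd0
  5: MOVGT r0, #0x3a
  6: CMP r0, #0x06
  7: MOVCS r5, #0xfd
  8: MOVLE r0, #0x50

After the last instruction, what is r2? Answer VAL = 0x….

[0] flags=0000 → (cmp)
[1] flags=0000 CC?T → r5=0xe7
[2] flags=0000 CC?T → r2=0xe1
[3] flags=1010 → (cmp)
[4] flags=1010 EQ?F → skip
[5] flags=1010 GT?F → skip
[6] flags=1000 → (cmp)
[7] flags=1000 CS?F → skip
[8] flags=1000 LE?T → r0=0x50

VAL = 0xe1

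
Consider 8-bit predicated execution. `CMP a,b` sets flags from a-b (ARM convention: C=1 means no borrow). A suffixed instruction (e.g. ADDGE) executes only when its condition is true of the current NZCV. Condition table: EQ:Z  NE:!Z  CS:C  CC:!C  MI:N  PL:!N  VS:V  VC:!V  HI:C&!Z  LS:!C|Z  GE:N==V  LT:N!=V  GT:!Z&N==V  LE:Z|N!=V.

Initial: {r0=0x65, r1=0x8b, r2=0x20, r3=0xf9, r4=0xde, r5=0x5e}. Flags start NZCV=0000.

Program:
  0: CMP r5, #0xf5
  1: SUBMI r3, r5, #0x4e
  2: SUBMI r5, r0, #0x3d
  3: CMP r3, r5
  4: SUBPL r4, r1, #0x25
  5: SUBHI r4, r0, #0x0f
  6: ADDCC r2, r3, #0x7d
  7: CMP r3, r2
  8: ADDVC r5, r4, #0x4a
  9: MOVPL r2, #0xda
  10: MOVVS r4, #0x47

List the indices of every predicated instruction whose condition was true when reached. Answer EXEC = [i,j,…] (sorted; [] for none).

[0] flags=0000 → (cmp)
[1] flags=0000 MI?F → skip
[2] flags=0000 MI?F → skip
[3] flags=1010 → (cmp)
[4] flags=1010 PL?F → skip
[5] flags=1010 HI?T → r4=0x56
[6] flags=1010 CC?F → skip
[7] flags=1010 → (cmp)
[8] flags=1010 VC?T → r5=0xa0
[9] flags=1010 PL?F → skip
[10] flags=1010 VS?F → skip

EXEC = [5,8]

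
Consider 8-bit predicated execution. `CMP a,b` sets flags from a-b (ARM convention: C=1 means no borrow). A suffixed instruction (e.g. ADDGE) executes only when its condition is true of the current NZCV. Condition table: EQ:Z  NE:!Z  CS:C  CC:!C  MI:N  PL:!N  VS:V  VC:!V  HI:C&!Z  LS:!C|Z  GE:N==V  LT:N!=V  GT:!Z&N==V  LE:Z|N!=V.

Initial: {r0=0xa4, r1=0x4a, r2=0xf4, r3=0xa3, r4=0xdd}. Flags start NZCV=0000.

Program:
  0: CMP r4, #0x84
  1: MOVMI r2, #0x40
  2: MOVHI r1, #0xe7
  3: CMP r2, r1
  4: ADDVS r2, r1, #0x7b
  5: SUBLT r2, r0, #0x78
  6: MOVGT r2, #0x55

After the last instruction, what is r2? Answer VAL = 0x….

VAL = 0x55

0: ✓ CMP  NZCV=0010
1: · MOVMI
2: ✓ MOVHI  r1←0xe7
3: ✓ CMP  NZCV=0010
4: · ADDVS
5: · SUBLT
6: ✓ MOVGT  r2←0x55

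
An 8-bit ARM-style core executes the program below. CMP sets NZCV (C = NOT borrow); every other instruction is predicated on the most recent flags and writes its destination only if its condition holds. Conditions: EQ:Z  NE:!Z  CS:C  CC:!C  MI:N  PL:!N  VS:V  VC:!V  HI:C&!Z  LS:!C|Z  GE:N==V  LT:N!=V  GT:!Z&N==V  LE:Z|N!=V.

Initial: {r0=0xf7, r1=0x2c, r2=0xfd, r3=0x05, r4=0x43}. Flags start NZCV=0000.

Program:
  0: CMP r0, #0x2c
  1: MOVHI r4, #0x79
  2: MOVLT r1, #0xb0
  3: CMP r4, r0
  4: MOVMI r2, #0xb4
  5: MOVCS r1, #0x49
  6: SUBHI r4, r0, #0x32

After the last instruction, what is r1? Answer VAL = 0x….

VAL = 0xb0

[0] flags=1010 → (cmp)
[1] flags=1010 HI?T → r4=0x79
[2] flags=1010 LT?T → r1=0xb0
[3] flags=1001 → (cmp)
[4] flags=1001 MI?T → r2=0xb4
[5] flags=1001 CS?F → skip
[6] flags=1001 HI?F → skip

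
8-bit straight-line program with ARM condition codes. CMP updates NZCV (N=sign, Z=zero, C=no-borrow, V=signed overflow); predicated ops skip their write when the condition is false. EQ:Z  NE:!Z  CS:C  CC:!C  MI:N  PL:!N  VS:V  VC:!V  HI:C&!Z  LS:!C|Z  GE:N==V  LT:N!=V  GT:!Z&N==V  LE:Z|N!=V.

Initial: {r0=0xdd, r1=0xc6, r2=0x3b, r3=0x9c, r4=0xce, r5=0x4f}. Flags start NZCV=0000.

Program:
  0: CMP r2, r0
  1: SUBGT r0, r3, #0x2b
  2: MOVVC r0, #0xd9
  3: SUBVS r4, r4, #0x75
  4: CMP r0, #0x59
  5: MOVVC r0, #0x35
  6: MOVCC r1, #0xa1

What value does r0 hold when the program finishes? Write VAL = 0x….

VAL = 0x35

[0] flags=0000 → (cmp)
[1] flags=0000 GT?T → r0=0x71
[2] flags=0000 VC?T → r0=0xd9
[3] flags=0000 VS?F → skip
[4] flags=1010 → (cmp)
[5] flags=1010 VC?T → r0=0x35
[6] flags=1010 CC?F → skip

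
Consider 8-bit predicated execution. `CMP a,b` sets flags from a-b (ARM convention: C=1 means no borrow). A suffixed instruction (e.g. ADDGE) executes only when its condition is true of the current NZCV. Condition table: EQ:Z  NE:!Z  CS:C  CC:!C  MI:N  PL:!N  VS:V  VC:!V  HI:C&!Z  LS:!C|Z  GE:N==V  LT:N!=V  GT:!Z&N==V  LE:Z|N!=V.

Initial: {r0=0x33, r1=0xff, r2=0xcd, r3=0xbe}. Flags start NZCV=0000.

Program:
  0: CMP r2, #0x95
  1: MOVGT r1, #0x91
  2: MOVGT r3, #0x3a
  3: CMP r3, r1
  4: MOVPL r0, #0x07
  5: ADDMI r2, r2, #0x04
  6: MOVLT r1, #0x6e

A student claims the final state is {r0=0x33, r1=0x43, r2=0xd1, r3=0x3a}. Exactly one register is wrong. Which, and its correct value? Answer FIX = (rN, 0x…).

FIX = (r1, 0x91)

[0] flags=0010 → (cmp)
[1] flags=0010 GT?T → r1=0x91
[2] flags=0010 GT?T → r3=0x3a
[3] flags=1001 → (cmp)
[4] flags=1001 PL?F → skip
[5] flags=1001 MI?T → r2=0xd1
[6] flags=1001 LT?F → skip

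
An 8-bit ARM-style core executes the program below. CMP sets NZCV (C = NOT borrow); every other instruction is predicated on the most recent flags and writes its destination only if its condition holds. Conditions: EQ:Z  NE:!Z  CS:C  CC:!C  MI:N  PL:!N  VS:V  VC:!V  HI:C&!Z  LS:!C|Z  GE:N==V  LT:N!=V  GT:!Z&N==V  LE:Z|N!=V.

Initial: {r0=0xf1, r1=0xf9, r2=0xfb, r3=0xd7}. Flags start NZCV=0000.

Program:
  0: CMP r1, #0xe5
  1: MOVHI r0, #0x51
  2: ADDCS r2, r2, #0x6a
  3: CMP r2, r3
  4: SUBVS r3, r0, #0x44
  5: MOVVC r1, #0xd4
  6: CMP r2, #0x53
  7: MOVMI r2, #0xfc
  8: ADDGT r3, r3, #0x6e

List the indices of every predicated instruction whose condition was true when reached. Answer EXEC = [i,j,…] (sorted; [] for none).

[0] flags=0010 → (cmp)
[1] flags=0010 HI?T → r0=0x51
[2] flags=0010 CS?T → r2=0x65
[3] flags=1001 → (cmp)
[4] flags=1001 VS?T → r3=0x0d
[5] flags=1001 VC?F → skip
[6] flags=0010 → (cmp)
[7] flags=0010 MI?F → skip
[8] flags=0010 GT?T → r3=0x7b

EXEC = [1,2,4,8]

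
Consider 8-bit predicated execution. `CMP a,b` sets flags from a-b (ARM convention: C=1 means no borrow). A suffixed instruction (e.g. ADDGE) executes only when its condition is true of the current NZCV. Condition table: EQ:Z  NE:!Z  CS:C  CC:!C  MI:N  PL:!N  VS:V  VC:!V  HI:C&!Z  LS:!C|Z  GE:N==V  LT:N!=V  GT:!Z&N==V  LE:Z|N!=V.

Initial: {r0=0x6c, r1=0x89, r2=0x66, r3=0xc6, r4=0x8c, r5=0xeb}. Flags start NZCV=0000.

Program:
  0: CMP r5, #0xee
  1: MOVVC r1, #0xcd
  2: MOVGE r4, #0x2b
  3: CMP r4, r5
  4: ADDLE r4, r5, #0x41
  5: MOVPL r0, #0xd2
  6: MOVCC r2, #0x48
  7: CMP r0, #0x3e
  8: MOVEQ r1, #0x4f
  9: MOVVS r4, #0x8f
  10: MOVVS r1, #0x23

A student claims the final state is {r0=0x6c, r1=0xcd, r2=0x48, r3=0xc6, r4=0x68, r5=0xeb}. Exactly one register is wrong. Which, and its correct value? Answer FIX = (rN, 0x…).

FIX = (r4, 0x2c)

[0] flags=1000 → (cmp)
[1] flags=1000 VC?T → r1=0xcd
[2] flags=1000 GE?F → skip
[3] flags=1000 → (cmp)
[4] flags=1000 LE?T → r4=0x2c
[5] flags=1000 PL?F → skip
[6] flags=1000 CC?T → r2=0x48
[7] flags=0010 → (cmp)
[8] flags=0010 EQ?F → skip
[9] flags=0010 VS?F → skip
[10] flags=0010 VS?F → skip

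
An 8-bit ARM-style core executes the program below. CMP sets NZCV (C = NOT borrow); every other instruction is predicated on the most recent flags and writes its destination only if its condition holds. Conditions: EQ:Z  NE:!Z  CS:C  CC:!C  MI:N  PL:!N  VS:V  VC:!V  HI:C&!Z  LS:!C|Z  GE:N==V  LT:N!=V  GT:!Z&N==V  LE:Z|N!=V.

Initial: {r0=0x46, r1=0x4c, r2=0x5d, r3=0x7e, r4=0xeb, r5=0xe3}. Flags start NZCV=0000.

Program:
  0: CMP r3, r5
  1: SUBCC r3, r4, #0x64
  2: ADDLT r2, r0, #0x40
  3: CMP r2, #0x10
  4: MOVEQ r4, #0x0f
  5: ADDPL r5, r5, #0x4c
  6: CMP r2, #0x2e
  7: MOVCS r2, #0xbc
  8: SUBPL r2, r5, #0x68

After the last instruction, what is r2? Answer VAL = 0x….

VAL = 0xc7

0: ✓ CMP  NZCV=1001
1: ✓ SUBCC  r3←0x87
2: · ADDLT
3: ✓ CMP  NZCV=0010
4: · MOVEQ
5: ✓ ADDPL  r5←0x2f
6: ✓ CMP  NZCV=0010
7: ✓ MOVCS  r2←0xbc
8: ✓ SUBPL  r2←0xc7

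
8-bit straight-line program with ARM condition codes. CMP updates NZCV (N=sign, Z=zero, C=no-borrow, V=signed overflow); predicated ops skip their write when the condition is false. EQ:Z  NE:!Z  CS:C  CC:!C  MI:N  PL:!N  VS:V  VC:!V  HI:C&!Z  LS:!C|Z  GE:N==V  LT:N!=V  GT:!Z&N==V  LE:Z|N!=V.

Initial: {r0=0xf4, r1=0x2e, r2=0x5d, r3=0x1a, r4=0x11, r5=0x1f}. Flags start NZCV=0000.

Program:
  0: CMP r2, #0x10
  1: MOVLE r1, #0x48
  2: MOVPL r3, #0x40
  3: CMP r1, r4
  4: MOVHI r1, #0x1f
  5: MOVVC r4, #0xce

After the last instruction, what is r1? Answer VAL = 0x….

[0] flags=0010 → (cmp)
[1] flags=0010 LE?F → skip
[2] flags=0010 PL?T → r3=0x40
[3] flags=0010 → (cmp)
[4] flags=0010 HI?T → r1=0x1f
[5] flags=0010 VC?T → r4=0xce

VAL = 0x1f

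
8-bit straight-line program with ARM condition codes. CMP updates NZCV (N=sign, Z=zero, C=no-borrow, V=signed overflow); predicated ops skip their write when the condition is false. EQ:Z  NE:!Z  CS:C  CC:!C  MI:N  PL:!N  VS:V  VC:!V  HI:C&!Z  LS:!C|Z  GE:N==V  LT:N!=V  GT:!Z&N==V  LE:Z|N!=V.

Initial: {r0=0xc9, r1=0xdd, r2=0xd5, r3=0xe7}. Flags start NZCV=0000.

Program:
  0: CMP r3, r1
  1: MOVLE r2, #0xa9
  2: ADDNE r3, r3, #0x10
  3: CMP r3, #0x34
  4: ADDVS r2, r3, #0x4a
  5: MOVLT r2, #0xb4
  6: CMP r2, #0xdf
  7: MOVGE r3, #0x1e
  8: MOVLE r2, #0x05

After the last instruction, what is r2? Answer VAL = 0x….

0: ✓ CMP  NZCV=0010
1: · MOVLE
2: ✓ ADDNE  r3←0xf7
3: ✓ CMP  NZCV=1010
4: · ADDVS
5: ✓ MOVLT  r2←0xb4
6: ✓ CMP  NZCV=1000
7: · MOVGE
8: ✓ MOVLE  r2←0x05

VAL = 0x05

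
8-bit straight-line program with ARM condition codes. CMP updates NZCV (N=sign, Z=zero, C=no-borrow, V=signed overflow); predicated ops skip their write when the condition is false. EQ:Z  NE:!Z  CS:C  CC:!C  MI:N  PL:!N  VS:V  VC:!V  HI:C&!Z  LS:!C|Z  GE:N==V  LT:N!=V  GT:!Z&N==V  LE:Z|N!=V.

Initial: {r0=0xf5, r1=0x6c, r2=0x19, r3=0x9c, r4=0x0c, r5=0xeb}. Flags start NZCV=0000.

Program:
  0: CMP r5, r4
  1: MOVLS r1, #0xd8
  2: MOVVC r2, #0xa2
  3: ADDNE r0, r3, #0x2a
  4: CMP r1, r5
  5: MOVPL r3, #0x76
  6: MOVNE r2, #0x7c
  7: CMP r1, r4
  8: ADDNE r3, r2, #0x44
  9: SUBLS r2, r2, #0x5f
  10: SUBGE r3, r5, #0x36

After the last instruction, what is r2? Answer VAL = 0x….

0: ✓ CMP  NZCV=1010
1: · MOVLS
2: ✓ MOVVC  r2←0xa2
3: ✓ ADDNE  r0←0xc6
4: ✓ CMP  NZCV=1001
5: · MOVPL
6: ✓ MOVNE  r2←0x7c
7: ✓ CMP  NZCV=0010
8: ✓ ADDNE  r3←0xc0
9: · SUBLS
10: ✓ SUBGE  r3←0xb5

VAL = 0x7c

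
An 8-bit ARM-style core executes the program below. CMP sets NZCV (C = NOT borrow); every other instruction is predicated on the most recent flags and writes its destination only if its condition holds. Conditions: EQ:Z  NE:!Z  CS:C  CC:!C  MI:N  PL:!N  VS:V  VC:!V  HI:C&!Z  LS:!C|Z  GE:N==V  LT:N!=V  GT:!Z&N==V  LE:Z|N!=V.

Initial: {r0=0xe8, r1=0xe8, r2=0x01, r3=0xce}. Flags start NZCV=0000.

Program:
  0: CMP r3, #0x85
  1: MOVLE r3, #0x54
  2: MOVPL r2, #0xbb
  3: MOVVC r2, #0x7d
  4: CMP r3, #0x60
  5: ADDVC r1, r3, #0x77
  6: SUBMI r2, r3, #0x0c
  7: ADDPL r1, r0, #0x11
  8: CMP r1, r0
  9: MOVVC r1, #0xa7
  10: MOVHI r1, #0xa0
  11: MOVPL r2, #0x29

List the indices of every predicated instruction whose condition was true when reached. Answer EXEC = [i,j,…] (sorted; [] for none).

0: ✓ CMP  NZCV=0010
1: · MOVLE
2: ✓ MOVPL  r2←0xbb
3: ✓ MOVVC  r2←0x7d
4: ✓ CMP  NZCV=0011
5: · ADDVC
6: · SUBMI
7: ✓ ADDPL  r1←0xf9
8: ✓ CMP  NZCV=0010
9: ✓ MOVVC  r1←0xa7
10: ✓ MOVHI  r1←0xa0
11: ✓ MOVPL  r2←0x29

EXEC = [2,3,7,9,10,11]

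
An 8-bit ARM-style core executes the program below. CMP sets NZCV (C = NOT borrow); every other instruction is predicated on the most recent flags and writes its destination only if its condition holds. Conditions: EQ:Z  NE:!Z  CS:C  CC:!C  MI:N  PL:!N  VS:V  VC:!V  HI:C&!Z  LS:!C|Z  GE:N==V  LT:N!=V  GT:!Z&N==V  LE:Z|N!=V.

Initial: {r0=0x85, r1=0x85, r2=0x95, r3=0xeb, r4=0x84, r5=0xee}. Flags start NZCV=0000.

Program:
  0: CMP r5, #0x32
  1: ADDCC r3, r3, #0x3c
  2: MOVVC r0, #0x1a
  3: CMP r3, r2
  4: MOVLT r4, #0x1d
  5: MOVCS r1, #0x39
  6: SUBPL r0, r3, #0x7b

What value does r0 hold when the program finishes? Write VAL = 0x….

VAL = 0x70

[0] flags=1010 → (cmp)
[1] flags=1010 CC?F → skip
[2] flags=1010 VC?T → r0=0x1a
[3] flags=0010 → (cmp)
[4] flags=0010 LT?F → skip
[5] flags=0010 CS?T → r1=0x39
[6] flags=0010 PL?T → r0=0x70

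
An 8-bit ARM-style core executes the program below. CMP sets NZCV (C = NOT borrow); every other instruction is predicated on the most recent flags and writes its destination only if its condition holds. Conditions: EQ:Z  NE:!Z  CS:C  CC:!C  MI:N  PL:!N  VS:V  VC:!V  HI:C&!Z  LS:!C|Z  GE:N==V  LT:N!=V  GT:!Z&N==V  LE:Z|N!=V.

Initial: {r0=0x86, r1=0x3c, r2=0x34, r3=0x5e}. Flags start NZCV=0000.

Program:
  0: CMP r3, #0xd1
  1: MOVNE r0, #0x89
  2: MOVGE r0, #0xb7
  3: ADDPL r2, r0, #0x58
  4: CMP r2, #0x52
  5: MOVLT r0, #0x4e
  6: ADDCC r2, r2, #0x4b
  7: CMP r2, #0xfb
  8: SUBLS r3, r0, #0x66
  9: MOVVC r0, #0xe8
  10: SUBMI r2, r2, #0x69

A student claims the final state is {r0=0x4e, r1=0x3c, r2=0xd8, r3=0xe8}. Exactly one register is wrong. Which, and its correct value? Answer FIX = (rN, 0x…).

[0] flags=1001 → (cmp)
[1] flags=1001 NE?T → r0=0x89
[2] flags=1001 GE?T → r0=0xb7
[3] flags=1001 PL?F → skip
[4] flags=1000 → (cmp)
[5] flags=1000 LT?T → r0=0x4e
[6] flags=1000 CC?T → r2=0x7f
[7] flags=1001 → (cmp)
[8] flags=1001 LS?T → r3=0xe8
[9] flags=1001 VC?F → skip
[10] flags=1001 MI?T → r2=0x16

FIX = (r2, 0x16)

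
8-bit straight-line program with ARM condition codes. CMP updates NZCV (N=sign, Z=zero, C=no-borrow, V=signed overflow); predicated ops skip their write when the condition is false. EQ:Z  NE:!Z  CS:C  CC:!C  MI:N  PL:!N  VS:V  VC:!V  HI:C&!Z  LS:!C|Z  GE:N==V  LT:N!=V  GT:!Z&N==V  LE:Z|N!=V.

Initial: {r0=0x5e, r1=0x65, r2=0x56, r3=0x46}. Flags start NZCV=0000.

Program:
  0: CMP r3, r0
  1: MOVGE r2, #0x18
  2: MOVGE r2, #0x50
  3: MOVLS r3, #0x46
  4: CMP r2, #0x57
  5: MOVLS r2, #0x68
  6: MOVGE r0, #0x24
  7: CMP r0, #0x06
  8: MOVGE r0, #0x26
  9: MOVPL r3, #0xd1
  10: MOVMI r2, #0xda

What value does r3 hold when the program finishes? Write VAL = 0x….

VAL = 0xd1

[0] flags=1000 → (cmp)
[1] flags=1000 GE?F → skip
[2] flags=1000 GE?F → skip
[3] flags=1000 LS?T → r3=0x46
[4] flags=1000 → (cmp)
[5] flags=1000 LS?T → r2=0x68
[6] flags=1000 GE?F → skip
[7] flags=0010 → (cmp)
[8] flags=0010 GE?T → r0=0x26
[9] flags=0010 PL?T → r3=0xd1
[10] flags=0010 MI?F → skip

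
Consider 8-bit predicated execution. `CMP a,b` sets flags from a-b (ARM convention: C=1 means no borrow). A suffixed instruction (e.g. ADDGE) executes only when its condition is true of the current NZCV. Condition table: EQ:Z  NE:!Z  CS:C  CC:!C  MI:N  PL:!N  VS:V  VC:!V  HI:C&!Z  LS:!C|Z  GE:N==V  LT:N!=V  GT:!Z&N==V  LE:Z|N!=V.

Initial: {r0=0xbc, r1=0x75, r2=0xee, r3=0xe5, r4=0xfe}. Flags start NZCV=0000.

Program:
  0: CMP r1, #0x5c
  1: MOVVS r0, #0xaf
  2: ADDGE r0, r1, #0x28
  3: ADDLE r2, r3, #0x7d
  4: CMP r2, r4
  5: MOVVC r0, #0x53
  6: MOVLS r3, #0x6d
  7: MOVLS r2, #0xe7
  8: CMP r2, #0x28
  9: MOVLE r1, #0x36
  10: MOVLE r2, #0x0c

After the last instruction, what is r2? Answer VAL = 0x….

[0] flags=0010 → (cmp)
[1] flags=0010 VS?F → skip
[2] flags=0010 GE?T → r0=0x9d
[3] flags=0010 LE?F → skip
[4] flags=1000 → (cmp)
[5] flags=1000 VC?T → r0=0x53
[6] flags=1000 LS?T → r3=0x6d
[7] flags=1000 LS?T → r2=0xe7
[8] flags=1010 → (cmp)
[9] flags=1010 LE?T → r1=0x36
[10] flags=1010 LE?T → r2=0x0c

VAL = 0x0c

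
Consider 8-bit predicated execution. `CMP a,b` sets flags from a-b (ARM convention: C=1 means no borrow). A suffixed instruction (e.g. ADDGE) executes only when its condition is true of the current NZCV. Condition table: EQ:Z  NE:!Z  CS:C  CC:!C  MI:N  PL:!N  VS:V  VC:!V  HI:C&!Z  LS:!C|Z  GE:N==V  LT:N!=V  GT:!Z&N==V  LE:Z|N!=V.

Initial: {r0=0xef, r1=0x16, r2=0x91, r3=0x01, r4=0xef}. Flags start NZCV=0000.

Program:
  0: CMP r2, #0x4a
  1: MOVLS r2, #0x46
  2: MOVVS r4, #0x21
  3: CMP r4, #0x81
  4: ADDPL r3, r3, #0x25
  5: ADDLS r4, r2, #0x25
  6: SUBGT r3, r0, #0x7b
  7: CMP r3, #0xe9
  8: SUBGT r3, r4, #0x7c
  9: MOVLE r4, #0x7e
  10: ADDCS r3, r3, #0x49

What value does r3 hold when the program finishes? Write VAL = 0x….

[0] flags=0011 → (cmp)
[1] flags=0011 LS?F → skip
[2] flags=0011 VS?T → r4=0x21
[3] flags=1001 → (cmp)
[4] flags=1001 PL?F → skip
[5] flags=1001 LS?T → r4=0xb6
[6] flags=1001 GT?T → r3=0x74
[7] flags=1001 → (cmp)
[8] flags=1001 GT?T → r3=0x3a
[9] flags=1001 LE?F → skip
[10] flags=1001 CS?F → skip

VAL = 0x3a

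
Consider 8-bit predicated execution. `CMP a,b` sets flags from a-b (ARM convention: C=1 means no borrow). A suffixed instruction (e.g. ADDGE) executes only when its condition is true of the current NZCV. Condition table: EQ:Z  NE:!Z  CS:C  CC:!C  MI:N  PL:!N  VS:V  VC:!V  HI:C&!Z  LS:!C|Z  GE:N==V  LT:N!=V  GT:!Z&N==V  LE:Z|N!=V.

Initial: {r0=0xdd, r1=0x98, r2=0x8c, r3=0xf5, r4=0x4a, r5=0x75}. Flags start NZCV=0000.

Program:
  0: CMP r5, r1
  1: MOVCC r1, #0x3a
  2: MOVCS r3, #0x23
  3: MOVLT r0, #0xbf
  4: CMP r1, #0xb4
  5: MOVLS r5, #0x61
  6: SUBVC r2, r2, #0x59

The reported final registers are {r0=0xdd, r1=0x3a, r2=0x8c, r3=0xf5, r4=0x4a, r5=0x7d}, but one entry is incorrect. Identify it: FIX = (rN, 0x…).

FIX = (r5, 0x61)

[0] flags=1001 → (cmp)
[1] flags=1001 CC?T → r1=0x3a
[2] flags=1001 CS?F → skip
[3] flags=1001 LT?F → skip
[4] flags=1001 → (cmp)
[5] flags=1001 LS?T → r5=0x61
[6] flags=1001 VC?F → skip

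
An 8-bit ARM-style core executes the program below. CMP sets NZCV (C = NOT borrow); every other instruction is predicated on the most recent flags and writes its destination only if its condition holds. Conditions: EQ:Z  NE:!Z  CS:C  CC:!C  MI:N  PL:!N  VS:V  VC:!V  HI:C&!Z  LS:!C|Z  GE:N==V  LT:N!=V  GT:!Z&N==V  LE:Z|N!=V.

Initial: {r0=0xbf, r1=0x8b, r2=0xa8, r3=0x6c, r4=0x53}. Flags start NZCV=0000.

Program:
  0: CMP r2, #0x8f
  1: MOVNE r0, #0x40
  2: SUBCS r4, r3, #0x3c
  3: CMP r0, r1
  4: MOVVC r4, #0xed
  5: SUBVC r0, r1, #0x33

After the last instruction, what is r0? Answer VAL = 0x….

VAL = 0x40

0: ✓ CMP  NZCV=0010
1: ✓ MOVNE  r0←0x40
2: ✓ SUBCS  r4←0x30
3: ✓ CMP  NZCV=1001
4: · MOVVC
5: · SUBVC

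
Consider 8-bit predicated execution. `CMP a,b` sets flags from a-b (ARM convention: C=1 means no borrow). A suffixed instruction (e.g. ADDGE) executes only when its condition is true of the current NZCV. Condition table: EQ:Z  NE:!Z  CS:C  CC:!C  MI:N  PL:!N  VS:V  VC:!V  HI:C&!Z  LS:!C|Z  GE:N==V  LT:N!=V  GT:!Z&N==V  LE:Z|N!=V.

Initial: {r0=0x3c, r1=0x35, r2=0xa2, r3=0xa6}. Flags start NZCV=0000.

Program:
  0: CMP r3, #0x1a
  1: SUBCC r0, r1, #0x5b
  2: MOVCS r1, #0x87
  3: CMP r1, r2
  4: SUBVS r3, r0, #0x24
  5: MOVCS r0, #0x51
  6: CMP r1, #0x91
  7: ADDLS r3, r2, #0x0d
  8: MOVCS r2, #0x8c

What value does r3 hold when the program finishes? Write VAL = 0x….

VAL = 0xaf

[0] flags=1010 → (cmp)
[1] flags=1010 CC?F → skip
[2] flags=1010 CS?T → r1=0x87
[3] flags=1000 → (cmp)
[4] flags=1000 VS?F → skip
[5] flags=1000 CS?F → skip
[6] flags=1000 → (cmp)
[7] flags=1000 LS?T → r3=0xaf
[8] flags=1000 CS?F → skip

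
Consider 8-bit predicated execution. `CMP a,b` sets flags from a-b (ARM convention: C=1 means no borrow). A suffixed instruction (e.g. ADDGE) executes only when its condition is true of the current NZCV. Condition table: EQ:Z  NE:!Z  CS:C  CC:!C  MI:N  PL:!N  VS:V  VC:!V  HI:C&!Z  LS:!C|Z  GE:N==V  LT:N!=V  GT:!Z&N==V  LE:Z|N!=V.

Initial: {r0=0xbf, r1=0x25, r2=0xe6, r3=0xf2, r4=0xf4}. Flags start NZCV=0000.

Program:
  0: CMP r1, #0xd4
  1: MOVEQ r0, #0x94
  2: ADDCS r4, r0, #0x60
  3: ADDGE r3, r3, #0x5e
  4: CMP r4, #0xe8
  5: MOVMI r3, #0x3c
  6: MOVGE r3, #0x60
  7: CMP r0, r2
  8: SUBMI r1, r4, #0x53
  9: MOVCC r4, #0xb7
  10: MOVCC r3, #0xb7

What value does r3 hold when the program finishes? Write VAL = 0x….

VAL = 0xb7

[0] flags=0000 → (cmp)
[1] flags=0000 EQ?F → skip
[2] flags=0000 CS?F → skip
[3] flags=0000 GE?T → r3=0x50
[4] flags=0010 → (cmp)
[5] flags=0010 MI?F → skip
[6] flags=0010 GE?T → r3=0x60
[7] flags=1000 → (cmp)
[8] flags=1000 MI?T → r1=0xa1
[9] flags=1000 CC?T → r4=0xb7
[10] flags=1000 CC?T → r3=0xb7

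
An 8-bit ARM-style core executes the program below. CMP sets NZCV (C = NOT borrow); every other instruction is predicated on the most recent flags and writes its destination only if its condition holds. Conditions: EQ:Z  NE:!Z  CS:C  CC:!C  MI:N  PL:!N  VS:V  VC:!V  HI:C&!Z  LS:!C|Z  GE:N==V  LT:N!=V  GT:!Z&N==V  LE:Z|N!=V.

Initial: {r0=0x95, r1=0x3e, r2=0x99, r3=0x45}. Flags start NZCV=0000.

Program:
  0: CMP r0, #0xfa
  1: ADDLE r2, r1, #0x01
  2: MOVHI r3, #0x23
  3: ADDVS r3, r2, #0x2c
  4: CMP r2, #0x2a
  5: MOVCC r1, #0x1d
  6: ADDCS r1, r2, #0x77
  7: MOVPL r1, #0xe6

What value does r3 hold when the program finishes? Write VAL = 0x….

VAL = 0x45

[0] flags=1000 → (cmp)
[1] flags=1000 LE?T → r2=0x3f
[2] flags=1000 HI?F → skip
[3] flags=1000 VS?F → skip
[4] flags=0010 → (cmp)
[5] flags=0010 CC?F → skip
[6] flags=0010 CS?T → r1=0xb6
[7] flags=0010 PL?T → r1=0xe6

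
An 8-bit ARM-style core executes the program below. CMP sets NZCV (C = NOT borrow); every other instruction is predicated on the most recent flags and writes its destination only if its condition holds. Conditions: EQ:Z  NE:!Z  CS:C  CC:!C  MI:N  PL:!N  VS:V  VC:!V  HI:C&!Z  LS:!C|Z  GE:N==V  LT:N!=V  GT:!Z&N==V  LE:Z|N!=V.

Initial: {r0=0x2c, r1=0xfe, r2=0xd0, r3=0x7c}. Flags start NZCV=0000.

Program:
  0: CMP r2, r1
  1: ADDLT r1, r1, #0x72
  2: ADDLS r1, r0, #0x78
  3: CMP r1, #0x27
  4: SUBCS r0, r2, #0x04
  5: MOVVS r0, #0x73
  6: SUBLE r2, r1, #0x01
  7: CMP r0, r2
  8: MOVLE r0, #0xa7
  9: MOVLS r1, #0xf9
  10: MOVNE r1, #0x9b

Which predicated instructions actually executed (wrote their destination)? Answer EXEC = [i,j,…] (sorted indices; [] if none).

0: ✓ CMP  NZCV=1000
1: ✓ ADDLT  r1←0x70
2: ✓ ADDLS  r1←0xa4
3: ✓ CMP  NZCV=0011
4: ✓ SUBCS  r0←0xcc
5: ✓ MOVVS  r0←0x73
6: ✓ SUBLE  r2←0xa3
7: ✓ CMP  NZCV=1001
8: · MOVLE
9: ✓ MOVLS  r1←0xf9
10: ✓ MOVNE  r1←0x9b

EXEC = [1,2,4,5,6,9,10]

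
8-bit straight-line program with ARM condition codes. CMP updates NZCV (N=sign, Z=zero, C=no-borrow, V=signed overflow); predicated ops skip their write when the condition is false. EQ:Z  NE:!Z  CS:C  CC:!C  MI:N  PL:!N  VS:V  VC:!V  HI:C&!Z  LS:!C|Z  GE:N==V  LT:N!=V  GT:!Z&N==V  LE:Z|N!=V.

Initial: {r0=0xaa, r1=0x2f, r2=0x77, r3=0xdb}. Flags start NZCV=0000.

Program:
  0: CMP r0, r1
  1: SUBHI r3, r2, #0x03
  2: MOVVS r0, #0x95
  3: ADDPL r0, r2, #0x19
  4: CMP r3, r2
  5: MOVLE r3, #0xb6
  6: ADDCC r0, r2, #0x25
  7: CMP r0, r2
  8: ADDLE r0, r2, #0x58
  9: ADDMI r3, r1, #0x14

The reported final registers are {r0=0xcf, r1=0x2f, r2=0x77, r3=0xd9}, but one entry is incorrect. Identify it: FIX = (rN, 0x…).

0: ✓ CMP  NZCV=0011
1: ✓ SUBHI  r3←0x74
2: ✓ MOVVS  r0←0x95
3: ✓ ADDPL  r0←0x90
4: ✓ CMP  NZCV=1000
5: ✓ MOVLE  r3←0xb6
6: ✓ ADDCC  r0←0x9c
7: ✓ CMP  NZCV=0011
8: ✓ ADDLE  r0←0xcf
9: · ADDMI

FIX = (r3, 0xb6)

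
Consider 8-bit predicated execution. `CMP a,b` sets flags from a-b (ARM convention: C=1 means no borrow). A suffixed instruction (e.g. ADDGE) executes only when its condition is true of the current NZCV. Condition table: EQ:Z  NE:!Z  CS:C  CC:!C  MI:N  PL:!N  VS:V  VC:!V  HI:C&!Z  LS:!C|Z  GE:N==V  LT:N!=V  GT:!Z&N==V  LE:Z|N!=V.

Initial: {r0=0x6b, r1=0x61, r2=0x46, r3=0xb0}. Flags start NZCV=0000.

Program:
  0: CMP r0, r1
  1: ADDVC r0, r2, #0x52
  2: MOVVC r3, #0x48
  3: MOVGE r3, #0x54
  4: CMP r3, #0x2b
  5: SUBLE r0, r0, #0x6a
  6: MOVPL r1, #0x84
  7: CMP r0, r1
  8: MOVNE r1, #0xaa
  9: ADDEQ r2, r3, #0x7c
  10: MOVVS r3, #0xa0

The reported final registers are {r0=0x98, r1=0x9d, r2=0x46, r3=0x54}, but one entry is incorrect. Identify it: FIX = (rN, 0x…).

FIX = (r1, 0xaa)

0: ✓ CMP  NZCV=0010
1: ✓ ADDVC  r0←0x98
2: ✓ MOVVC  r3←0x48
3: ✓ MOVGE  r3←0x54
4: ✓ CMP  NZCV=0010
5: · SUBLE
6: ✓ MOVPL  r1←0x84
7: ✓ CMP  NZCV=0010
8: ✓ MOVNE  r1←0xaa
9: · ADDEQ
10: · MOVVS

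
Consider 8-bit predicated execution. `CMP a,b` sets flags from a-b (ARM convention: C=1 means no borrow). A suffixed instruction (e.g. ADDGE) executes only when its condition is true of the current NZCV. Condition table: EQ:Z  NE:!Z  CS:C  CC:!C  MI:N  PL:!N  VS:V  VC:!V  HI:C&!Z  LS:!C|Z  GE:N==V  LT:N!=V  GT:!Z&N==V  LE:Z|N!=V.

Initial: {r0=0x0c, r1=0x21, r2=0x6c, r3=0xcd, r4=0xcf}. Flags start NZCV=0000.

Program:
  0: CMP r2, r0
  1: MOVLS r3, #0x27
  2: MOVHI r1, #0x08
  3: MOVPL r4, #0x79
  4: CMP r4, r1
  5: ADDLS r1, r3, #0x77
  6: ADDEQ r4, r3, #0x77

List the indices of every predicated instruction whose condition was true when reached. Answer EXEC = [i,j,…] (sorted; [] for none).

EXEC = [2,3]

0: ✓ CMP  NZCV=0010
1: · MOVLS
2: ✓ MOVHI  r1←0x08
3: ✓ MOVPL  r4←0x79
4: ✓ CMP  NZCV=0010
5: · ADDLS
6: · ADDEQ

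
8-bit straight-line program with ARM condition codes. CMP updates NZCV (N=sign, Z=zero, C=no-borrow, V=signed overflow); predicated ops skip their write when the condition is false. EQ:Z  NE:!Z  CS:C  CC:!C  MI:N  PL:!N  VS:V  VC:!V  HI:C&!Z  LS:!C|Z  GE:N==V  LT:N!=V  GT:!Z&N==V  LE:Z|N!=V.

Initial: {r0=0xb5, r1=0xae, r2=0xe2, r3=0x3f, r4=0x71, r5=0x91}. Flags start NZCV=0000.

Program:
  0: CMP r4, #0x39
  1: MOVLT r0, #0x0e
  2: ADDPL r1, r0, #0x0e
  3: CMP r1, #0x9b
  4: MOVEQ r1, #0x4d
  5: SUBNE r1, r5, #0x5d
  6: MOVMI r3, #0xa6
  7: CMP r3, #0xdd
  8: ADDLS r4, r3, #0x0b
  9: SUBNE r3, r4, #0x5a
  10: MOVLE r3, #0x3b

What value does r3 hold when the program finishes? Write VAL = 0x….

VAL = 0xf0

[0] flags=0010 → (cmp)
[1] flags=0010 LT?F → skip
[2] flags=0010 PL?T → r1=0xc3
[3] flags=0010 → (cmp)
[4] flags=0010 EQ?F → skip
[5] flags=0010 NE?T → r1=0x34
[6] flags=0010 MI?F → skip
[7] flags=0000 → (cmp)
[8] flags=0000 LS?T → r4=0x4a
[9] flags=0000 NE?T → r3=0xf0
[10] flags=0000 LE?F → skip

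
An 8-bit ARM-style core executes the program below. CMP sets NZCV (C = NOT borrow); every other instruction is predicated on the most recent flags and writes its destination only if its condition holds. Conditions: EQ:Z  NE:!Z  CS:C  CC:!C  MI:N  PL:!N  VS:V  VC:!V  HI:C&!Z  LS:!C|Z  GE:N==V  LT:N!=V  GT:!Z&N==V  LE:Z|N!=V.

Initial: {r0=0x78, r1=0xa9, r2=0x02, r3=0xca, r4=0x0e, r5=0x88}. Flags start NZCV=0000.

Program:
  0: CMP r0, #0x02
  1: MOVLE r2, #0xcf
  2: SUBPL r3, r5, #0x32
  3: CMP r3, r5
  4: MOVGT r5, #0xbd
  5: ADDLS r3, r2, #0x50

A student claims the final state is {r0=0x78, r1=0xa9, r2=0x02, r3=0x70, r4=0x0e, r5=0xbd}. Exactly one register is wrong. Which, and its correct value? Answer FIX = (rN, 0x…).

0: ✓ CMP  NZCV=0010
1: · MOVLE
2: ✓ SUBPL  r3←0x56
3: ✓ CMP  NZCV=1001
4: ✓ MOVGT  r5←0xbd
5: ✓ ADDLS  r3←0x52

FIX = (r3, 0x52)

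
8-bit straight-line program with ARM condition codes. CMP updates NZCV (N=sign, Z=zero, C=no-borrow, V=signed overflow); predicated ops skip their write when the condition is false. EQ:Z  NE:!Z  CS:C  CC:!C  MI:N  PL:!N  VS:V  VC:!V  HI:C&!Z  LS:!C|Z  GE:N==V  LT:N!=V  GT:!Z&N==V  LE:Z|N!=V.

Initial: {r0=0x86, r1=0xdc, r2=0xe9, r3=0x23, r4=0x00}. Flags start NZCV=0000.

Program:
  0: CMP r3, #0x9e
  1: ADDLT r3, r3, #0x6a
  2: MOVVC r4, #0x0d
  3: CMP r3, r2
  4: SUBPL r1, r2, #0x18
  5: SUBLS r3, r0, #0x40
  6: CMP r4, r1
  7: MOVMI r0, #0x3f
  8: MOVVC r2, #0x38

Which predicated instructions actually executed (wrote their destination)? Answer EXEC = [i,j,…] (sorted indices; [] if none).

0: ✓ CMP  NZCV=1001
1: · ADDLT
2: · MOVVC
3: ✓ CMP  NZCV=0000
4: ✓ SUBPL  r1←0xd1
5: ✓ SUBLS  r3←0x46
6: ✓ CMP  NZCV=0000
7: · MOVMI
8: ✓ MOVVC  r2←0x38

EXEC = [4,5,8]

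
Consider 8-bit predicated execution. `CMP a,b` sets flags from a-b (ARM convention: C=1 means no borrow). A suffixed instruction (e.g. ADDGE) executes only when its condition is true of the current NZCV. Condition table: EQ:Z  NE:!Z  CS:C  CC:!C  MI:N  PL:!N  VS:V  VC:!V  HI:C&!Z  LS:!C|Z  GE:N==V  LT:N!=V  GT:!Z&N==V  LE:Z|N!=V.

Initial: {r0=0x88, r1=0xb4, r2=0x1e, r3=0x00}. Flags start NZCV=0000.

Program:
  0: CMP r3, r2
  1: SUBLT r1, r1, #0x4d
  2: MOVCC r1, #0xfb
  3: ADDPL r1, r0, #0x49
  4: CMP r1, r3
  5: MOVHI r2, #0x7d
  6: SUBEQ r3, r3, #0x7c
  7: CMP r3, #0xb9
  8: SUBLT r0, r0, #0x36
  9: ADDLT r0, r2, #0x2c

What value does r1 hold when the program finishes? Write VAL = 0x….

[0] flags=1000 → (cmp)
[1] flags=1000 LT?T → r1=0x67
[2] flags=1000 CC?T → r1=0xfb
[3] flags=1000 PL?F → skip
[4] flags=1010 → (cmp)
[5] flags=1010 HI?T → r2=0x7d
[6] flags=1010 EQ?F → skip
[7] flags=0000 → (cmp)
[8] flags=0000 LT?F → skip
[9] flags=0000 LT?F → skip

VAL = 0xfb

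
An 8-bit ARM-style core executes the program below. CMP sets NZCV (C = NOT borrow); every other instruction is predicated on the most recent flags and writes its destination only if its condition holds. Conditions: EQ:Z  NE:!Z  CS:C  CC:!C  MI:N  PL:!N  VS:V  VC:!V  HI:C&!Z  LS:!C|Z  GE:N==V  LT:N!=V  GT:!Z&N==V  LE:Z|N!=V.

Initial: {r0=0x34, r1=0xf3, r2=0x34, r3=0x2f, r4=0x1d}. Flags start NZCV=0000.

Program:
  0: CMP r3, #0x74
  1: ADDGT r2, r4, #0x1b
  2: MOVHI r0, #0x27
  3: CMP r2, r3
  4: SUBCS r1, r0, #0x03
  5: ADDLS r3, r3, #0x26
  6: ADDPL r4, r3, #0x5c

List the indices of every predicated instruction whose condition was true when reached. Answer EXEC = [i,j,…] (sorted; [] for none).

[0] flags=1000 → (cmp)
[1] flags=1000 GT?F → skip
[2] flags=1000 HI?F → skip
[3] flags=0010 → (cmp)
[4] flags=0010 CS?T → r1=0x31
[5] flags=0010 LS?F → skip
[6] flags=0010 PL?T → r4=0x8b

EXEC = [4,6]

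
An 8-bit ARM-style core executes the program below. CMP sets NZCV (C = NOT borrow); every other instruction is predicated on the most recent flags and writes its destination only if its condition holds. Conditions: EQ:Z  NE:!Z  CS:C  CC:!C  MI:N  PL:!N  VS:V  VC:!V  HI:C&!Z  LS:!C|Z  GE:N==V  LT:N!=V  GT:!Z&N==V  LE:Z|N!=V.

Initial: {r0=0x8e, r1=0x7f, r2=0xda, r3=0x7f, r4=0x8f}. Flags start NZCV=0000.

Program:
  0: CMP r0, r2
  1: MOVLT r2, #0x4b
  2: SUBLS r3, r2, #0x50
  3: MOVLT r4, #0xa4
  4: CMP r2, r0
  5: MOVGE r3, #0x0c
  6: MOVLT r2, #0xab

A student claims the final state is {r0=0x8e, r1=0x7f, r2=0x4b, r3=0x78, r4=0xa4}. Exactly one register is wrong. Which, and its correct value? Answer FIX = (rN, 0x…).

0: ✓ CMP  NZCV=1000
1: ✓ MOVLT  r2←0x4b
2: ✓ SUBLS  r3←0xfb
3: ✓ MOVLT  r4←0xa4
4: ✓ CMP  NZCV=1001
5: ✓ MOVGE  r3←0x0c
6: · MOVLT

FIX = (r3, 0x0c)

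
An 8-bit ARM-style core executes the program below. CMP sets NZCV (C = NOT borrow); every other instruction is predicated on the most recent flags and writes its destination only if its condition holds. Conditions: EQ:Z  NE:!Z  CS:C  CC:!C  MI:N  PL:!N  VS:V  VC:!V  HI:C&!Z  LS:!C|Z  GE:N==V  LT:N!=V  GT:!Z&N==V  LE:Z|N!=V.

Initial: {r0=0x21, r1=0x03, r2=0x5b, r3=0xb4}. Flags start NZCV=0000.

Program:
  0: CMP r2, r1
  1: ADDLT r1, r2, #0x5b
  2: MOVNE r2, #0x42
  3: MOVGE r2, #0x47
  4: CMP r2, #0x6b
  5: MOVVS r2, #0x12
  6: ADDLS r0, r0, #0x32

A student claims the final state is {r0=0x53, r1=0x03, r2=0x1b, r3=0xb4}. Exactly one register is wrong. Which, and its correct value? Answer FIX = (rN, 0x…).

FIX = (r2, 0x47)

[0] flags=0010 → (cmp)
[1] flags=0010 LT?F → skip
[2] flags=0010 NE?T → r2=0x42
[3] flags=0010 GE?T → r2=0x47
[4] flags=1000 → (cmp)
[5] flags=1000 VS?F → skip
[6] flags=1000 LS?T → r0=0x53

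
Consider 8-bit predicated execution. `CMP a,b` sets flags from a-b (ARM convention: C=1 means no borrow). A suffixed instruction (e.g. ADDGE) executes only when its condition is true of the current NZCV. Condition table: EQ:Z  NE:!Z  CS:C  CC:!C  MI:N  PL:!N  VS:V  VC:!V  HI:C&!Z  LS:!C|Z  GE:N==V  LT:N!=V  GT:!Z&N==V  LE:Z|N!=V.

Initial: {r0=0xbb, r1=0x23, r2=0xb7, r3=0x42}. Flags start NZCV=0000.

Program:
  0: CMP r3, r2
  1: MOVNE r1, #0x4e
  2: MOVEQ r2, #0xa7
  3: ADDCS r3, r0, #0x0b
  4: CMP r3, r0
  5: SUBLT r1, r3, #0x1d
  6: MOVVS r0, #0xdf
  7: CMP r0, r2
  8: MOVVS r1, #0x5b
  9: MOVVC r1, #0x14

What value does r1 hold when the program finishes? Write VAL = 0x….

0: ✓ CMP  NZCV=1001
1: ✓ MOVNE  r1←0x4e
2: · MOVEQ
3: · ADDCS
4: ✓ CMP  NZCV=1001
5: · SUBLT
6: ✓ MOVVS  r0←0xdf
7: ✓ CMP  NZCV=0010
8: · MOVVS
9: ✓ MOVVC  r1←0x14

VAL = 0x14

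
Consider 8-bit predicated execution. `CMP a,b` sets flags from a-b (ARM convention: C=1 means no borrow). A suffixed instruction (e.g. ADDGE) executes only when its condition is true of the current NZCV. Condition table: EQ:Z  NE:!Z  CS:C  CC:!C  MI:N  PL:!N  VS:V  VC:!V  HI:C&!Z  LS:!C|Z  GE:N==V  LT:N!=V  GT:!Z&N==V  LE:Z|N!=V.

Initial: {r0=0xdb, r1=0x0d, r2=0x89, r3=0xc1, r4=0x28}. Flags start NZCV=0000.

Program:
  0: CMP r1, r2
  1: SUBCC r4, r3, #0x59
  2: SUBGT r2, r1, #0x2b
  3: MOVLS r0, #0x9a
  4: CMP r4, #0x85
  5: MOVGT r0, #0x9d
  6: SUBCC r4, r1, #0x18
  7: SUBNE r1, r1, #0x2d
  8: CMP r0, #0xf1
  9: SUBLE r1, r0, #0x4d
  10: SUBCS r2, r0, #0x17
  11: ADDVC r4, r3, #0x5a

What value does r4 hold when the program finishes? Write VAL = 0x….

0: ✓ CMP  NZCV=1001
1: ✓ SUBCC  r4←0x68
2: ✓ SUBGT  r2←0xe2
3: ✓ MOVLS  r0←0x9a
4: ✓ CMP  NZCV=1001
5: ✓ MOVGT  r0←0x9d
6: ✓ SUBCC  r4←0xf5
7: ✓ SUBNE  r1←0xe0
8: ✓ CMP  NZCV=1000
9: ✓ SUBLE  r1←0x50
10: · SUBCS
11: ✓ ADDVC  r4←0x1b

VAL = 0x1b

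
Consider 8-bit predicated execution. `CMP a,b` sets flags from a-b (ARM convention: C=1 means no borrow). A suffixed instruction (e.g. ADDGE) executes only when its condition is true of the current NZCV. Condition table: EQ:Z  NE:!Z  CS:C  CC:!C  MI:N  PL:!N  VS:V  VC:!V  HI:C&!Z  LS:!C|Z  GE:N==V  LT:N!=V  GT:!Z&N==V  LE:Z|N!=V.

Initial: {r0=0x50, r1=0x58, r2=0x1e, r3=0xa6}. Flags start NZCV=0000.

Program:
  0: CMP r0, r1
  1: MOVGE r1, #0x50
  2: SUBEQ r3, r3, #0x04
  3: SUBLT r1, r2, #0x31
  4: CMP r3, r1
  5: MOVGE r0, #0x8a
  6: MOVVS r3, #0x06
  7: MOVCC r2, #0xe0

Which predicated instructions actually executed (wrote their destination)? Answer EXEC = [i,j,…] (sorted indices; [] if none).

[0] flags=1000 → (cmp)
[1] flags=1000 GE?F → skip
[2] flags=1000 EQ?F → skip
[3] flags=1000 LT?T → r1=0xed
[4] flags=1000 → (cmp)
[5] flags=1000 GE?F → skip
[6] flags=1000 VS?F → skip
[7] flags=1000 CC?T → r2=0xe0

EXEC = [3,7]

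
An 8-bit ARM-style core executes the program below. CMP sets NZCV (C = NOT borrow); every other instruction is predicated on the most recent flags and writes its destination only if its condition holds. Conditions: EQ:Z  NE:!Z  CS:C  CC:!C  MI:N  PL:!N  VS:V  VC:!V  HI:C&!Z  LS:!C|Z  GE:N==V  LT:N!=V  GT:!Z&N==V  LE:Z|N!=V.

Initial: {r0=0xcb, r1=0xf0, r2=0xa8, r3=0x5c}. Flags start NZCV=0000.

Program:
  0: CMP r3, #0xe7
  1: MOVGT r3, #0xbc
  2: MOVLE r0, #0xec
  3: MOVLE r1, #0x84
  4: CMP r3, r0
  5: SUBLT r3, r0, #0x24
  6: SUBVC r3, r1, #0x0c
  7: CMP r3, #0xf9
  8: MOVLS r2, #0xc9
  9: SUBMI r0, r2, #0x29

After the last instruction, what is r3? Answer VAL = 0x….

VAL = 0xe4

[0] flags=0000 → (cmp)
[1] flags=0000 GT?T → r3=0xbc
[2] flags=0000 LE?F → skip
[3] flags=0000 LE?F → skip
[4] flags=1000 → (cmp)
[5] flags=1000 LT?T → r3=0xa7
[6] flags=1000 VC?T → r3=0xe4
[7] flags=1000 → (cmp)
[8] flags=1000 LS?T → r2=0xc9
[9] flags=1000 MI?T → r0=0xa0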